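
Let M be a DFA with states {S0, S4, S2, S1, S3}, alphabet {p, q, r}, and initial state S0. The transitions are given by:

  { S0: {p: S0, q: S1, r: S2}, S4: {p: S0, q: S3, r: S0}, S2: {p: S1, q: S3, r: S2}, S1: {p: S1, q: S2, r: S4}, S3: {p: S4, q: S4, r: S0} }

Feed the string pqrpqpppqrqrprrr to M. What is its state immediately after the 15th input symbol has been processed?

start at S0
read 'p': S0 → S0
read 'q': S0 → S1
read 'r': S1 → S4
read 'p': S4 → S0
read 'q': S0 → S1
read 'p': S1 → S1
read 'p': S1 → S1
read 'p': S1 → S1
read 'q': S1 → S2
read 'r': S2 → S2
read 'q': S2 → S3
read 'r': S3 → S0
read 'p': S0 → S0
read 'r': S0 → S2
read 'r': S2 → S2
After 15 symbols: S2.

S2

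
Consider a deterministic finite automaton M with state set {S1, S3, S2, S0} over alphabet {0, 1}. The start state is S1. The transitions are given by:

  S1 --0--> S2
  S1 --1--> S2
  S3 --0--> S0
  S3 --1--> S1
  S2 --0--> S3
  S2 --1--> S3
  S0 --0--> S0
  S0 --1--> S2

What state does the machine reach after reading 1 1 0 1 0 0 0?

Trace: S1 -1-> S2 -1-> S3 -0-> S0 -1-> S2 -0-> S3 -0-> S0 -0-> S0

S0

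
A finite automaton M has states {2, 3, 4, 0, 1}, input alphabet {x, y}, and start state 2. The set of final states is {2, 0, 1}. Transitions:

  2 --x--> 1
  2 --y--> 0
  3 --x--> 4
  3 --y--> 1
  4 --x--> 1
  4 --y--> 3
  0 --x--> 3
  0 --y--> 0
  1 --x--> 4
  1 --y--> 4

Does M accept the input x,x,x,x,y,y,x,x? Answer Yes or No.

Yes

start at 2
read 'x': 2 → 1
read 'x': 1 → 4
read 'x': 4 → 1
read 'x': 1 → 4
read 'y': 4 → 3
read 'y': 3 → 1
read 'x': 1 → 4
read 'x': 4 → 1
End state 1 is accepting.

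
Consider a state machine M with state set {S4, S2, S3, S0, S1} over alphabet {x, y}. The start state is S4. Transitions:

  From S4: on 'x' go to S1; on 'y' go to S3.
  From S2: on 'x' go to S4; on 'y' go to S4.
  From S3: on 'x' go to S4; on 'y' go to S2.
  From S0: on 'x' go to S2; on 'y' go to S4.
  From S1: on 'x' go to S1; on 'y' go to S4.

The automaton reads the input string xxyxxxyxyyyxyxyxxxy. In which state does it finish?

S4

start at S4
read 'x': S4 → S1
read 'x': S1 → S1
read 'y': S1 → S4
read 'x': S4 → S1
read 'x': S1 → S1
read 'x': S1 → S1
read 'y': S1 → S4
read 'x': S4 → S1
read 'y': S1 → S4
read 'y': S4 → S3
read 'y': S3 → S2
read 'x': S2 → S4
read 'y': S4 → S3
read 'x': S3 → S4
read 'y': S4 → S3
read 'x': S3 → S4
read 'x': S4 → S1
read 'x': S1 → S1
read 'y': S1 → S4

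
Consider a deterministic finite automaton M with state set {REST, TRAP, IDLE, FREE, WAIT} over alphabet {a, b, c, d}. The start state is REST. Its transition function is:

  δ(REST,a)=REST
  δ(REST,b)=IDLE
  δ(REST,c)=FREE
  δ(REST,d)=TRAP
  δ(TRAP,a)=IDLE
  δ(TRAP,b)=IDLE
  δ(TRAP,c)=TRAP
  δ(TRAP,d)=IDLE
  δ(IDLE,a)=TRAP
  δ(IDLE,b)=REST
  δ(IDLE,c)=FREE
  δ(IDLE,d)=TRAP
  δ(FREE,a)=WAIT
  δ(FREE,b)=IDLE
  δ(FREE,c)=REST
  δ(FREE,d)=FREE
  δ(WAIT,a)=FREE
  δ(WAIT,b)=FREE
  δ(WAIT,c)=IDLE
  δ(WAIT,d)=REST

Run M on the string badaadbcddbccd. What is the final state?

Trace: REST -b-> IDLE -a-> TRAP -d-> IDLE -a-> TRAP -a-> IDLE -d-> TRAP -b-> IDLE -c-> FREE -d-> FREE -d-> FREE -b-> IDLE -c-> FREE -c-> REST -d-> TRAP

TRAP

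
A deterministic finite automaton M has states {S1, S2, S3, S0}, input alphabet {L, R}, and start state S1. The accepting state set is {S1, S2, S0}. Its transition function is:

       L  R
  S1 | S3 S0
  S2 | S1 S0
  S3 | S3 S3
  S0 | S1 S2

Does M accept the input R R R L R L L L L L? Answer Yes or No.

No

Trace: S1 -R-> S0 -R-> S2 -R-> S0 -L-> S1 -R-> S0 -L-> S1 -L-> S3 -L-> S3 -L-> S3 -L-> S3
End state S3 is not accepting.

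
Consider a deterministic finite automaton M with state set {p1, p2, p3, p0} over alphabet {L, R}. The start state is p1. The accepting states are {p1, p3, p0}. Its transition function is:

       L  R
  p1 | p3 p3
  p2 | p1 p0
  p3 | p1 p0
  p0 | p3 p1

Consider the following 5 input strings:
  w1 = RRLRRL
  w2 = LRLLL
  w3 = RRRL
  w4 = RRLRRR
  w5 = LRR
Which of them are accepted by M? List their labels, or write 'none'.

w1:
  start at p1
  read 'R': p1 → p3
  read 'R': p3 → p0
  read 'L': p0 → p3
  read 'R': p3 → p0
  read 'R': p0 → p1
  read 'L': p1 → p3
  end p3, accepted
w2:
  start at p1
  read 'L': p1 → p3
  read 'R': p3 → p0
  read 'L': p0 → p3
  read 'L': p3 → p1
  read 'L': p1 → p3
  end p3, accepted
w3:
  start at p1
  read 'R': p1 → p3
  read 'R': p3 → p0
  read 'R': p0 → p1
  read 'L': p1 → p3
  end p3, accepted
w4:
  start at p1
  read 'R': p1 → p3
  read 'R': p3 → p0
  read 'L': p0 → p3
  read 'R': p3 → p0
  read 'R': p0 → p1
  read 'R': p1 → p3
  end p3, accepted
w5:
  start at p1
  read 'L': p1 → p3
  read 'R': p3 → p0
  read 'R': p0 → p1
  end p1, accepted

w1, w2, w3, w4, w5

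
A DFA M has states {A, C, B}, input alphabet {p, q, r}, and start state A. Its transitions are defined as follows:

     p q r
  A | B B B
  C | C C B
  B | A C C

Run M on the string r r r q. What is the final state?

C

Trace: A -r-> B -r-> C -r-> B -q-> C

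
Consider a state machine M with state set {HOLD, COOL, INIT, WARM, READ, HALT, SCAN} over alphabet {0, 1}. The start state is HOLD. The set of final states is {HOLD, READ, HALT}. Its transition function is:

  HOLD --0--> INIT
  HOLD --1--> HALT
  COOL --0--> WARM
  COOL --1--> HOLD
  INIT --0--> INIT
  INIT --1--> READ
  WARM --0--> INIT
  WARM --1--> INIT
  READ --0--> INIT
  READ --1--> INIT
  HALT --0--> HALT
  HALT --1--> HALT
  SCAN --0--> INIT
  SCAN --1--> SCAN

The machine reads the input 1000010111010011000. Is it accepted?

start at HOLD
read '1': HOLD → HALT
read '0': HALT → HALT
read '0': HALT → HALT
read '0': HALT → HALT
read '0': HALT → HALT
read '1': HALT → HALT
read '0': HALT → HALT
read '1': HALT → HALT
read '1': HALT → HALT
read '1': HALT → HALT
read '0': HALT → HALT
read '1': HALT → HALT
read '0': HALT → HALT
read '0': HALT → HALT
read '1': HALT → HALT
read '1': HALT → HALT
read '0': HALT → HALT
read '0': HALT → HALT
read '0': HALT → HALT
End state HALT is accepting.

Yes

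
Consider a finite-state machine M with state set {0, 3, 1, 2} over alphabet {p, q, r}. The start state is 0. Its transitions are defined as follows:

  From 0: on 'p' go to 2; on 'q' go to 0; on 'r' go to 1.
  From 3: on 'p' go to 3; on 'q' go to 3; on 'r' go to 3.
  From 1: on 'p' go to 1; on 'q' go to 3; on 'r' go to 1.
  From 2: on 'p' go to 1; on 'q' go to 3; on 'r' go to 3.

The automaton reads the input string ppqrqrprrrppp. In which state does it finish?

3

Trace: 0 -p-> 2 -p-> 1 -q-> 3 -r-> 3 -q-> 3 -r-> 3 -p-> 3 -r-> 3 -r-> 3 -r-> 3 -p-> 3 -p-> 3 -p-> 3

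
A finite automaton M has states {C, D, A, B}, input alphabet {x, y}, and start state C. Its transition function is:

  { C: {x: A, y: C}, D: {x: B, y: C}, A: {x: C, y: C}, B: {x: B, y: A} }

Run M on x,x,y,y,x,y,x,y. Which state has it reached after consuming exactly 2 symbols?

C

C → A → C
After 2 symbols: C.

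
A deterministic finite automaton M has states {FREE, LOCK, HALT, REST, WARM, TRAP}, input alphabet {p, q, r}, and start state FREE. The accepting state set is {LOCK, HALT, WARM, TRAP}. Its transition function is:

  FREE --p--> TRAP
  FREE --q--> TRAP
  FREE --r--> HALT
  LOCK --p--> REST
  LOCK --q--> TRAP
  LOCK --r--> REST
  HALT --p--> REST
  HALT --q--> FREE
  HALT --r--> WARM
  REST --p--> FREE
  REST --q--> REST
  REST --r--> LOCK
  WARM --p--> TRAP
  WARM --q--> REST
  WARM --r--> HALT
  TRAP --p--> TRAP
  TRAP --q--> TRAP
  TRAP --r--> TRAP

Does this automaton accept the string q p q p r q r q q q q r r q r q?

start at FREE
read 'q': FREE → TRAP
read 'p': TRAP → TRAP
read 'q': TRAP → TRAP
read 'p': TRAP → TRAP
read 'r': TRAP → TRAP
read 'q': TRAP → TRAP
read 'r': TRAP → TRAP
read 'q': TRAP → TRAP
read 'q': TRAP → TRAP
read 'q': TRAP → TRAP
read 'q': TRAP → TRAP
read 'r': TRAP → TRAP
read 'r': TRAP → TRAP
read 'q': TRAP → TRAP
read 'r': TRAP → TRAP
read 'q': TRAP → TRAP
End state TRAP is accepting.

Yes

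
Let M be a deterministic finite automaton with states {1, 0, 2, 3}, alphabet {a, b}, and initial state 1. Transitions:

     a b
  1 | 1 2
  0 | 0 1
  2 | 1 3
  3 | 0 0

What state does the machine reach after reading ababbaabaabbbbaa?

1

start at 1
read 'a': 1 → 1
read 'b': 1 → 2
read 'a': 2 → 1
read 'b': 1 → 2
read 'b': 2 → 3
read 'a': 3 → 0
read 'a': 0 → 0
read 'b': 0 → 1
read 'a': 1 → 1
read 'a': 1 → 1
read 'b': 1 → 2
read 'b': 2 → 3
read 'b': 3 → 0
read 'b': 0 → 1
read 'a': 1 → 1
read 'a': 1 → 1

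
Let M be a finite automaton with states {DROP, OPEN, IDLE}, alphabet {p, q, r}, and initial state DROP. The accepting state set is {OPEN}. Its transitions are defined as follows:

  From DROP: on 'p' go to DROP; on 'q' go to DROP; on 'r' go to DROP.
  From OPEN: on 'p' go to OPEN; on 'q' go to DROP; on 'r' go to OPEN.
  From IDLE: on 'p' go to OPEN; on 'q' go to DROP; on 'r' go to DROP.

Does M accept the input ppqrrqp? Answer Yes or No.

Trace: DROP -p-> DROP -p-> DROP -q-> DROP -r-> DROP -r-> DROP -q-> DROP -p-> DROP
End state DROP is not accepting.

No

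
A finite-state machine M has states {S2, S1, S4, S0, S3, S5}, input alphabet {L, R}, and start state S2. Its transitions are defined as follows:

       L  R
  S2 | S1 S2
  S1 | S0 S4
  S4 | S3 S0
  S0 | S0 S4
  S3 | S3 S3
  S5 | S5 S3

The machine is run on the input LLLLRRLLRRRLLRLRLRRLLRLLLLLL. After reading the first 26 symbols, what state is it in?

start at S2
read 'L': S2 → S1
read 'L': S1 → S0
read 'L': S0 → S0
read 'L': S0 → S0
read 'R': S0 → S4
read 'R': S4 → S0
read 'L': S0 → S0
read 'L': S0 → S0
read 'R': S0 → S4
read 'R': S4 → S0
read 'R': S0 → S4
read 'L': S4 → S3
read 'L': S3 → S3
read 'R': S3 → S3
read 'L': S3 → S3
read 'R': S3 → S3
read 'L': S3 → S3
read 'R': S3 → S3
read 'R': S3 → S3
read 'L': S3 → S3
read 'L': S3 → S3
read 'R': S3 → S3
read 'L': S3 → S3
read 'L': S3 → S3
read 'L': S3 → S3
read 'L': S3 → S3
After 26 symbols: S3.

S3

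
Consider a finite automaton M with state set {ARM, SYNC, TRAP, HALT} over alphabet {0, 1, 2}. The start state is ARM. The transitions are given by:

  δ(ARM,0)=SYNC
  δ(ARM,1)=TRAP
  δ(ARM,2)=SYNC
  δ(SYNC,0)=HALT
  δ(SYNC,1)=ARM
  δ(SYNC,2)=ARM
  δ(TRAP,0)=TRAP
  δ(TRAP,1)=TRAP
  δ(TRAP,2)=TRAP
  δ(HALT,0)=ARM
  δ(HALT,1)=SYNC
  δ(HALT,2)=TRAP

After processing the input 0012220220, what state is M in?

ARM → SYNC → HALT → SYNC → ARM → SYNC → ARM → SYNC → ARM → SYNC → HALT

HALT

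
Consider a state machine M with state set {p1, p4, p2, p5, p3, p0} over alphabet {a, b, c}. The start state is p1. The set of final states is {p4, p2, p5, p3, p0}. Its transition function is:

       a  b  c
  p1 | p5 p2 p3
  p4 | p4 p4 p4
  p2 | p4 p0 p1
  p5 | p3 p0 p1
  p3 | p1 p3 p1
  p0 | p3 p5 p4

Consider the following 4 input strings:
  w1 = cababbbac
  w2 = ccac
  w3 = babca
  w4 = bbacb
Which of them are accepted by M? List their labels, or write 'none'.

w1, w3, w4

w1: p1 → p3 → p1 → p2 → p4 → p4 → p4 → p4 → p4 → p4  → end p4, accepted
w2: p1 → p3 → p1 → p5 → p1  → end p1, rejected
w3: p1 → p2 → p4 → p4 → p4 → p4  → end p4, accepted
w4: p1 → p2 → p0 → p3 → p1 → p2  → end p2, accepted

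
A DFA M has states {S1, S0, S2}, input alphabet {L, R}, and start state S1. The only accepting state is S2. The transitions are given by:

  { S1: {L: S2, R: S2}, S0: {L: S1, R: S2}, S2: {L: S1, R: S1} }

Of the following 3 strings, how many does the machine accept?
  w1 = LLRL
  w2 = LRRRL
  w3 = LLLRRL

1

w1:
  start at S1
  read 'L': S1 → S2
  read 'L': S2 → S1
  read 'R': S1 → S2
  read 'L': S2 → S1
  end S1, rejected
w2:
  start at S1
  read 'L': S1 → S2
  read 'R': S2 → S1
  read 'R': S1 → S2
  read 'R': S2 → S1
  read 'L': S1 → S2
  end S2, accepted
w3:
  start at S1
  read 'L': S1 → S2
  read 'L': S2 → S1
  read 'L': S1 → S2
  read 'R': S2 → S1
  read 'R': S1 → S2
  read 'L': S2 → S1
  end S1, rejected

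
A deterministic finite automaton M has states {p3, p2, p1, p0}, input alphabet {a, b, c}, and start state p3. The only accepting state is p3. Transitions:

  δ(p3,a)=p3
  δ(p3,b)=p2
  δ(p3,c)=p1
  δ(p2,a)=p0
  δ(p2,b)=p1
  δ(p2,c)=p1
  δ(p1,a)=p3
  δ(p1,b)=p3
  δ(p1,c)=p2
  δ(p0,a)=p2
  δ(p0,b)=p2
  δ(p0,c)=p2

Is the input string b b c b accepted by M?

p3 → p2 → p1 → p2 → p1
End state p1 is not accepting.

No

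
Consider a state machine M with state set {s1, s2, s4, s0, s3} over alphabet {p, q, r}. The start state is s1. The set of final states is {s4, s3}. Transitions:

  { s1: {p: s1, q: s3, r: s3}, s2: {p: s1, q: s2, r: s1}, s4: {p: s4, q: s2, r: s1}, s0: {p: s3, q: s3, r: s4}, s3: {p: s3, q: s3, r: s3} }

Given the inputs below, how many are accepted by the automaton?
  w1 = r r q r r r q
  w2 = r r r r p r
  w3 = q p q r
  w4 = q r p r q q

w1: Trace: s1 -r-> s3 -r-> s3 -q-> s3 -r-> s3 -r-> s3 -r-> s3 -q-> s3  → end s3, accepted
w2: Trace: s1 -r-> s3 -r-> s3 -r-> s3 -r-> s3 -p-> s3 -r-> s3  → end s3, accepted
w3: Trace: s1 -q-> s3 -p-> s3 -q-> s3 -r-> s3  → end s3, accepted
w4: Trace: s1 -q-> s3 -r-> s3 -p-> s3 -r-> s3 -q-> s3 -q-> s3  → end s3, accepted

4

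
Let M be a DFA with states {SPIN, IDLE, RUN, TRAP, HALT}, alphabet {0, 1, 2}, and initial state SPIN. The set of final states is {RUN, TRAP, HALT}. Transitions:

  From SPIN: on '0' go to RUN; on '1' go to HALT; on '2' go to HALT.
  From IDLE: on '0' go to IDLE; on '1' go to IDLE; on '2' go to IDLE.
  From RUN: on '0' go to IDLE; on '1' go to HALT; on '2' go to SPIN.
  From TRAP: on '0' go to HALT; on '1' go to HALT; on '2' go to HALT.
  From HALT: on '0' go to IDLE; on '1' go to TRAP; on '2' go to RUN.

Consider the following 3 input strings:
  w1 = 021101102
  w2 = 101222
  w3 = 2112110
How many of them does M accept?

w1: Trace: SPIN -0-> RUN -2-> SPIN -1-> HALT -1-> TRAP -0-> HALT -1-> TRAP -1-> HALT -0-> IDLE -2-> IDLE  → end IDLE, rejected
w2: Trace: SPIN -1-> HALT -0-> IDLE -1-> IDLE -2-> IDLE -2-> IDLE -2-> IDLE  → end IDLE, rejected
w3: Trace: SPIN -2-> HALT -1-> TRAP -1-> HALT -2-> RUN -1-> HALT -1-> TRAP -0-> HALT  → end HALT, accepted

1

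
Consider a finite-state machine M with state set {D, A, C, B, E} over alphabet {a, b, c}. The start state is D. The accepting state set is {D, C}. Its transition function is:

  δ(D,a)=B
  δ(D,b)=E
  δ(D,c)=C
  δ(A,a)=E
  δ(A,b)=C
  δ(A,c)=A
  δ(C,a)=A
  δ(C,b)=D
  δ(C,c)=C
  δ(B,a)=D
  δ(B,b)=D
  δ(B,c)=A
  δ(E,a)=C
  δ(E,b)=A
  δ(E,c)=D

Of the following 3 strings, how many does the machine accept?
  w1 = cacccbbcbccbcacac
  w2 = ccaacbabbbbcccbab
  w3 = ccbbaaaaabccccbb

w1: D → C → A → A → A → A → C → D → C → D → C → C → D → C → A → A → E → D  → end D, accepted
w2: D → C → C → A → E → D → E → C → D → E → A → C → C → C → C → D → B → D  → end D, accepted
w3: D → C → C → D → E → C → A → E → C → A → C → C → C → C → C → D → E  → end E, rejected

2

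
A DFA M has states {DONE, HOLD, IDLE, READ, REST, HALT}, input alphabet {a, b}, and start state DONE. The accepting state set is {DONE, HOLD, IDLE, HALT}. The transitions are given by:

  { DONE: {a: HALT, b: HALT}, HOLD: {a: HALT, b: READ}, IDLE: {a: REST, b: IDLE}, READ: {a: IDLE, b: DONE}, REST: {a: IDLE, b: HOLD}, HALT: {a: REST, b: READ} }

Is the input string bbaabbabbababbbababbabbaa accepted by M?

start at DONE
read 'b': DONE → HALT
read 'b': HALT → READ
read 'a': READ → IDLE
read 'a': IDLE → REST
read 'b': REST → HOLD
read 'b': HOLD → READ
read 'a': READ → IDLE
read 'b': IDLE → IDLE
read 'b': IDLE → IDLE
read 'a': IDLE → REST
read 'b': REST → HOLD
read 'a': HOLD → HALT
read 'b': HALT → READ
read 'b': READ → DONE
read 'b': DONE → HALT
read 'a': HALT → REST
read 'b': REST → HOLD
read 'a': HOLD → HALT
read 'b': HALT → READ
read 'b': READ → DONE
read 'a': DONE → HALT
read 'b': HALT → READ
read 'b': READ → DONE
read 'a': DONE → HALT
read 'a': HALT → REST
End state REST is not accepting.

No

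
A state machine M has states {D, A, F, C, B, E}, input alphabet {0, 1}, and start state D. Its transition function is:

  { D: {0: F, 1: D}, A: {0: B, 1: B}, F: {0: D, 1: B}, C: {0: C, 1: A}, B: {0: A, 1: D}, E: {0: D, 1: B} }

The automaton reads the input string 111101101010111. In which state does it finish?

D

D → D → D → D → D → F → B → D → F → B → A → B → A → B → D → D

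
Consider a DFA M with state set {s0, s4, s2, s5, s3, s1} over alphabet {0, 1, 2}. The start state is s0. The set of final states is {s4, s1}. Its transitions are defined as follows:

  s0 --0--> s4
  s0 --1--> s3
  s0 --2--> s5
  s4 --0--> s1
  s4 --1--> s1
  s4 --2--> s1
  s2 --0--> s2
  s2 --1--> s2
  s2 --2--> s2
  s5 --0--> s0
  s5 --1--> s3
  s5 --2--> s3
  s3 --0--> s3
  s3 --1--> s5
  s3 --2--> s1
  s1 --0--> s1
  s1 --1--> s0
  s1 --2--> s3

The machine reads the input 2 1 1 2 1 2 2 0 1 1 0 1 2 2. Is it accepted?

Trace: s0 -2-> s5 -1-> s3 -1-> s5 -2-> s3 -1-> s5 -2-> s3 -2-> s1 -0-> s1 -1-> s0 -1-> s3 -0-> s3 -1-> s5 -2-> s3 -2-> s1
End state s1 is accepting.

Yes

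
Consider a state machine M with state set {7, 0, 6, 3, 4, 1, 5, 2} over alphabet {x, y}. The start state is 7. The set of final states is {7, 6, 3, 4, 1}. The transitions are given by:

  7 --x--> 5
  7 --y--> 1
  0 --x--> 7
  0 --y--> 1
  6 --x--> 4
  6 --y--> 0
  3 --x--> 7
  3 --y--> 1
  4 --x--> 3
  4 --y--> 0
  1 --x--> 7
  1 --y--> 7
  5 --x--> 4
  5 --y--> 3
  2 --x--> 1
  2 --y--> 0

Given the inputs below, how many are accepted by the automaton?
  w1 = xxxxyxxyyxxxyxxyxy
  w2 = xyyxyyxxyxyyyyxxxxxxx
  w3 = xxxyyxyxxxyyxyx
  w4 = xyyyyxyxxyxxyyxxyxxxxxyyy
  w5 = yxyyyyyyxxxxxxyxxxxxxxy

4

w1: 7 → 5 → 4 → 3 → 7 → 1 → 7 → 5 → 3 → 1 → 7 → 5 → 4 → 0 → 7 → 5 → 3 → 7 → 1  → end 1, accepted
w2: 7 → 5 → 3 → 1 → 7 → 1 → 7 → 5 → 4 → 0 → 7 → 1 → 7 → 1 → 7 → 5 → 4 → 3 → 7 → 5 → 4 → 3  → end 3, accepted
w3: 7 → 5 → 4 → 3 → 1 → 7 → 5 → 3 → 7 → 5 → 4 → 0 → 1 → 7 → 1 → 7  → end 7, accepted
w4: 7 → 5 → 3 → 1 → 7 → 1 → 7 → 1 → 7 → 5 → 3 → 7 → 5 → 3 → 1 → 7 → 5 → 3 → 7 → 5 → 4 → 3 → 7 → 1 → 7 → 1  → end 1, accepted
w5: 7 → 1 → 7 → 1 → 7 → 1 → 7 → 1 → 7 → 5 → 4 → 3 → 7 → 5 → 4 → 0 → 7 → 5 → 4 → 3 → 7 → 5 → 4 → 0  → end 0, rejected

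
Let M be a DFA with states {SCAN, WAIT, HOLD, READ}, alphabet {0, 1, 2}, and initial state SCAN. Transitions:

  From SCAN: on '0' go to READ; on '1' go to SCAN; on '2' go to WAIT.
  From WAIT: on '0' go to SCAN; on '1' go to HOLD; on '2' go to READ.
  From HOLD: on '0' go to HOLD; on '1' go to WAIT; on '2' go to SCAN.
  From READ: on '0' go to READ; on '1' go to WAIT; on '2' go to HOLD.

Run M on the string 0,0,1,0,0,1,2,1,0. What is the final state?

SCAN → READ → READ → WAIT → SCAN → READ → WAIT → READ → WAIT → SCAN

SCAN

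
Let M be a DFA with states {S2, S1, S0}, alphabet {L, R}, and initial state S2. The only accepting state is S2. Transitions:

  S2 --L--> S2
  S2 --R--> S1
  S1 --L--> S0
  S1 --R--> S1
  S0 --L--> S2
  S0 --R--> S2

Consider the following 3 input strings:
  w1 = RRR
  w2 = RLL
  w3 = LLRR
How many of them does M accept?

w1:
  start at S2
  read 'R': S2 → S1
  read 'R': S1 → S1
  read 'R': S1 → S1
  end S1, rejected
w2:
  start at S2
  read 'R': S2 → S1
  read 'L': S1 → S0
  read 'L': S0 → S2
  end S2, accepted
w3:
  start at S2
  read 'L': S2 → S2
  read 'L': S2 → S2
  read 'R': S2 → S1
  read 'R': S1 → S1
  end S1, rejected

1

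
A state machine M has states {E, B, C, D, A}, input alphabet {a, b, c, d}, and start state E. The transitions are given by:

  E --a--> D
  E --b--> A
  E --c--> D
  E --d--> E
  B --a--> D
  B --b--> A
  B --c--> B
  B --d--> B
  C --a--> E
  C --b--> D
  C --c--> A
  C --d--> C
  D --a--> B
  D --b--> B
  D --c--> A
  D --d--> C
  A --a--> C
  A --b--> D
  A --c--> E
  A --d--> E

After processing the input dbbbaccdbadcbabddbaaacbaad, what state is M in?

E → E → A → D → B → D → A → E → E → A → C → C → A → D → B → A → E → E → A → C → E → D → A → D → B → D → C

C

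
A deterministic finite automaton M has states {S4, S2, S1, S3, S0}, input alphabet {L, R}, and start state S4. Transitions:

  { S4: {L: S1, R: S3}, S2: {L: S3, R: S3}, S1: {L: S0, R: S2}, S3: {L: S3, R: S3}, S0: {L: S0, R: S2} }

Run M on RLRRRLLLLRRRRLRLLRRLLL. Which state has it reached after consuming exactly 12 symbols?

S3

start at S4
read 'R': S4 → S3
read 'L': S3 → S3
read 'R': S3 → S3
read 'R': S3 → S3
read 'R': S3 → S3
read 'L': S3 → S3
read 'L': S3 → S3
read 'L': S3 → S3
read 'L': S3 → S3
read 'R': S3 → S3
read 'R': S3 → S3
read 'R': S3 → S3
After 12 symbols: S3.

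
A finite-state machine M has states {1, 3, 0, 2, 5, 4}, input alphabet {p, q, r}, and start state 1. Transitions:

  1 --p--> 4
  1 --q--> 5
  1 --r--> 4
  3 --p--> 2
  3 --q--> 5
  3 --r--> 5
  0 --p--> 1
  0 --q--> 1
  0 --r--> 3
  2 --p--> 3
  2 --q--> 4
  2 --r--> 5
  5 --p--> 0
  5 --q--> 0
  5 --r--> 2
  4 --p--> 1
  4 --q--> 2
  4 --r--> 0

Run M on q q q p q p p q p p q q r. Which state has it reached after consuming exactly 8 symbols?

start at 1
read 'q': 1 → 5
read 'q': 5 → 0
read 'q': 0 → 1
read 'p': 1 → 4
read 'q': 4 → 2
read 'p': 2 → 3
read 'p': 3 → 2
read 'q': 2 → 4
After 8 symbols: 4.

4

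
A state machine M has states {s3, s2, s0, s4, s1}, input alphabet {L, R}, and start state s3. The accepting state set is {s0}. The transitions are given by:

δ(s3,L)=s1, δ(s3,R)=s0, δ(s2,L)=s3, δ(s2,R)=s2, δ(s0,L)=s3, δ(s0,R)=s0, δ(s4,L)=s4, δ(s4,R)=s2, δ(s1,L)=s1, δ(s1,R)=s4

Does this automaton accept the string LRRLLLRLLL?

No

Trace: s3 -L-> s1 -R-> s4 -R-> s2 -L-> s3 -L-> s1 -L-> s1 -R-> s4 -L-> s4 -L-> s4 -L-> s4
End state s4 is not accepting.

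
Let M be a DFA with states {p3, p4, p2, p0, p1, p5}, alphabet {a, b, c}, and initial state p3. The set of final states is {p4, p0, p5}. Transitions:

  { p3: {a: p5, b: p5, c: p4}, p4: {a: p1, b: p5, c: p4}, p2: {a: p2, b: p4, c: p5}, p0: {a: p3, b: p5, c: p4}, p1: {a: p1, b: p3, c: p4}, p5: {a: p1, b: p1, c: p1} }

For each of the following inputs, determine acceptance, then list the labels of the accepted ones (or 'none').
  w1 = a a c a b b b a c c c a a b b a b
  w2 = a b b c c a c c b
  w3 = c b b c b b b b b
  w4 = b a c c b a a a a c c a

w2

w1: Trace: p3 -a-> p5 -a-> p1 -c-> p4 -a-> p1 -b-> p3 -b-> p5 -b-> p1 -a-> p1 -c-> p4 -c-> p4 -c-> p4 -a-> p1 -a-> p1 -b-> p3 -b-> p5 -a-> p1 -b-> p3  → end p3, rejected
w2: Trace: p3 -a-> p5 -b-> p1 -b-> p3 -c-> p4 -c-> p4 -a-> p1 -c-> p4 -c-> p4 -b-> p5  → end p5, accepted
w3: Trace: p3 -c-> p4 -b-> p5 -b-> p1 -c-> p4 -b-> p5 -b-> p1 -b-> p3 -b-> p5 -b-> p1  → end p1, rejected
w4: Trace: p3 -b-> p5 -a-> p1 -c-> p4 -c-> p4 -b-> p5 -a-> p1 -a-> p1 -a-> p1 -a-> p1 -c-> p4 -c-> p4 -a-> p1  → end p1, rejected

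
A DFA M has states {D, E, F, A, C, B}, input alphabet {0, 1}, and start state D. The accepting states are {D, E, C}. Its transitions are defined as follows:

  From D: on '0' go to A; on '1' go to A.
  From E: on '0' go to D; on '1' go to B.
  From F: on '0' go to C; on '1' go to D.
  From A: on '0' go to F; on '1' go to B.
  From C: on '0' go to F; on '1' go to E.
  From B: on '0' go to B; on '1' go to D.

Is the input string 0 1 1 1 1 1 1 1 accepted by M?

No

Trace: D -0-> A -1-> B -1-> D -1-> A -1-> B -1-> D -1-> A -1-> B
End state B is not accepting.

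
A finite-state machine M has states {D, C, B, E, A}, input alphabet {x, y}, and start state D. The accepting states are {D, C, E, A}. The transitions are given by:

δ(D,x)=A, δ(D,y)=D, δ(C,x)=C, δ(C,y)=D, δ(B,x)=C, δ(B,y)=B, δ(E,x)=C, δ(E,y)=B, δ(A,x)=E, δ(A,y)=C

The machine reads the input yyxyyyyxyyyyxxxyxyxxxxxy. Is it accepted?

start at D
read 'y': D → D
read 'y': D → D
read 'x': D → A
read 'y': A → C
read 'y': C → D
read 'y': D → D
read 'y': D → D
read 'x': D → A
read 'y': A → C
read 'y': C → D
read 'y': D → D
read 'y': D → D
read 'x': D → A
read 'x': A → E
read 'x': E → C
read 'y': C → D
read 'x': D → A
read 'y': A → C
read 'x': C → C
read 'x': C → C
read 'x': C → C
read 'x': C → C
read 'x': C → C
read 'y': C → D
End state D is accepting.

Yes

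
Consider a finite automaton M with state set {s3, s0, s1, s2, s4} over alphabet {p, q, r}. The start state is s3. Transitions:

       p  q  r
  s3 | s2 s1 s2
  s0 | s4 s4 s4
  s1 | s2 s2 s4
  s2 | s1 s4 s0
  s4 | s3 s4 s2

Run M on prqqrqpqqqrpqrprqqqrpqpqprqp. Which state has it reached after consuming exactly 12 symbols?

s1

s3 → s2 → s0 → s4 → s4 → s2 → s4 → s3 → s1 → s2 → s4 → s2 → s1
After 12 symbols: s1.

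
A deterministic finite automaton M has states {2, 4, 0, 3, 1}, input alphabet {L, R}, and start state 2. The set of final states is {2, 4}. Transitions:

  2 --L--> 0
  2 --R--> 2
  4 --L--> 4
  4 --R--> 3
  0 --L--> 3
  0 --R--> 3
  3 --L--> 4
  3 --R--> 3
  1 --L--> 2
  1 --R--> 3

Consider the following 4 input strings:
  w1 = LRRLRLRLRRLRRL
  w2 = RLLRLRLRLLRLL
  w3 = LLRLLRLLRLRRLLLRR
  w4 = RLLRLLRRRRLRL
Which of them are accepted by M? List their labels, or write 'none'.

w1: 2 → 0 → 3 → 3 → 4 → 3 → 4 → 3 → 4 → 3 → 3 → 4 → 3 → 3 → 4  → end 4, accepted
w2: 2 → 2 → 0 → 3 → 3 → 4 → 3 → 4 → 3 → 4 → 4 → 3 → 4 → 4  → end 4, accepted
w3: 2 → 0 → 3 → 3 → 4 → 4 → 3 → 4 → 4 → 3 → 4 → 3 → 3 → 4 → 4 → 4 → 3 → 3  → end 3, rejected
w4: 2 → 2 → 0 → 3 → 3 → 4 → 4 → 3 → 3 → 3 → 3 → 4 → 3 → 4  → end 4, accepted

w1, w2, w4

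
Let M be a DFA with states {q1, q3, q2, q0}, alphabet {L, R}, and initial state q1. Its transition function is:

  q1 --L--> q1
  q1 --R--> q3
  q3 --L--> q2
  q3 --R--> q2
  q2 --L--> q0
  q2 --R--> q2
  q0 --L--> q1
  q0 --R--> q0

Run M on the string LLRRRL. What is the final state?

q0

q1 → q1 → q1 → q3 → q2 → q2 → q0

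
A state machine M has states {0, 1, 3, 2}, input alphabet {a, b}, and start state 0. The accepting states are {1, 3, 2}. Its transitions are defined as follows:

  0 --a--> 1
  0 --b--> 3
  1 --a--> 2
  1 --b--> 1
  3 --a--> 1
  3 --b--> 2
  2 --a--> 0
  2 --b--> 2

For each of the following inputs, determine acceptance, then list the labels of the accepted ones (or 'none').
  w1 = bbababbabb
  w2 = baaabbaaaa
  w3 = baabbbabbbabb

w1: Trace: 0 -b-> 3 -b-> 2 -a-> 0 -b-> 3 -a-> 1 -b-> 1 -b-> 1 -a-> 2 -b-> 2 -b-> 2  → end 2, accepted
w2: Trace: 0 -b-> 3 -a-> 1 -a-> 2 -a-> 0 -b-> 3 -b-> 2 -a-> 0 -a-> 1 -a-> 2 -a-> 0  → end 0, rejected
w3: Trace: 0 -b-> 3 -a-> 1 -a-> 2 -b-> 2 -b-> 2 -b-> 2 -a-> 0 -b-> 3 -b-> 2 -b-> 2 -a-> 0 -b-> 3 -b-> 2  → end 2, accepted

w1, w3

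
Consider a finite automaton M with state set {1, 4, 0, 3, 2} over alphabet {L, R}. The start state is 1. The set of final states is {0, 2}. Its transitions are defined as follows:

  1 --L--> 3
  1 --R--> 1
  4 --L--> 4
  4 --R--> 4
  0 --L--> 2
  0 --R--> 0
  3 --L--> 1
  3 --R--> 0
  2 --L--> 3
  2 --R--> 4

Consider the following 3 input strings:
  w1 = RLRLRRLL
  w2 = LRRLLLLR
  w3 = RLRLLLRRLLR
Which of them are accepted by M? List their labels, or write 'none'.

w1: Trace: 1 -R-> 1 -L-> 3 -R-> 0 -L-> 2 -R-> 4 -R-> 4 -L-> 4 -L-> 4  → end 4, rejected
w2: Trace: 1 -L-> 3 -R-> 0 -R-> 0 -L-> 2 -L-> 3 -L-> 1 -L-> 3 -R-> 0  → end 0, accepted
w3: Trace: 1 -R-> 1 -L-> 3 -R-> 0 -L-> 2 -L-> 3 -L-> 1 -R-> 1 -R-> 1 -L-> 3 -L-> 1 -R-> 1  → end 1, rejected

w2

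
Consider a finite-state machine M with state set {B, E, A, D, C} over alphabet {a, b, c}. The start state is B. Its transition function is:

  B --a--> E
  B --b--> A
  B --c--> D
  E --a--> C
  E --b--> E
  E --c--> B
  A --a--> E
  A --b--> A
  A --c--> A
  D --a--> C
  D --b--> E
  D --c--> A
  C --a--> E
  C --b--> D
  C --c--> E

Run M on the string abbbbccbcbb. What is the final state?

A

start at B
read 'a': B → E
read 'b': E → E
read 'b': E → E
read 'b': E → E
read 'b': E → E
read 'c': E → B
read 'c': B → D
read 'b': D → E
read 'c': E → B
read 'b': B → A
read 'b': A → A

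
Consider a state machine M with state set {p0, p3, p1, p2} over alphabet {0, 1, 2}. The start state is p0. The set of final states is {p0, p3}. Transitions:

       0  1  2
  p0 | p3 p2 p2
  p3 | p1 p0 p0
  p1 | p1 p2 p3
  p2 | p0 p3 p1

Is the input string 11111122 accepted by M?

No

p0 → p2 → p3 → p0 → p2 → p3 → p0 → p2 → p1
End state p1 is not accepting.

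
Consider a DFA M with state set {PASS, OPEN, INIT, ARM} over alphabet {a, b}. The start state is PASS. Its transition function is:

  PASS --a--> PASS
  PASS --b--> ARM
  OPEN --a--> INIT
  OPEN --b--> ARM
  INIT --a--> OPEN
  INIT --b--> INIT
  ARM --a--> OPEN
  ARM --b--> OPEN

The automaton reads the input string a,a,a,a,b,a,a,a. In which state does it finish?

OPEN

PASS → PASS → PASS → PASS → PASS → ARM → OPEN → INIT → OPEN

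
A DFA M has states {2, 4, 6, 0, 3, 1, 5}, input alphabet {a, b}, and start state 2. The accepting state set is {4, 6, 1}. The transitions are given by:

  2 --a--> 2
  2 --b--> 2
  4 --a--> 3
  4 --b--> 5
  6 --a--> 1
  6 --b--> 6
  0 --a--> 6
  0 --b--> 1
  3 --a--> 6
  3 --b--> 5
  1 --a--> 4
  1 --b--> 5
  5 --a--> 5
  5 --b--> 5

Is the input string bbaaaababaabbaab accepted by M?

No

2 → 2 → 2 → 2 → 2 → 2 → 2 → 2 → 2 → 2 → 2 → 2 → 2 → 2 → 2 → 2 → 2
End state 2 is not accepting.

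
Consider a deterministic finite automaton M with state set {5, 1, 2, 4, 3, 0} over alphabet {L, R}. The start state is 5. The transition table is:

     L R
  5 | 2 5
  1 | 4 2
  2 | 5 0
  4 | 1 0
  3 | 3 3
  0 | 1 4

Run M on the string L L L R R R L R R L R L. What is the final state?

5

start at 5
read 'L': 5 → 2
read 'L': 2 → 5
read 'L': 5 → 2
read 'R': 2 → 0
read 'R': 0 → 4
read 'R': 4 → 0
read 'L': 0 → 1
read 'R': 1 → 2
read 'R': 2 → 0
read 'L': 0 → 1
read 'R': 1 → 2
read 'L': 2 → 5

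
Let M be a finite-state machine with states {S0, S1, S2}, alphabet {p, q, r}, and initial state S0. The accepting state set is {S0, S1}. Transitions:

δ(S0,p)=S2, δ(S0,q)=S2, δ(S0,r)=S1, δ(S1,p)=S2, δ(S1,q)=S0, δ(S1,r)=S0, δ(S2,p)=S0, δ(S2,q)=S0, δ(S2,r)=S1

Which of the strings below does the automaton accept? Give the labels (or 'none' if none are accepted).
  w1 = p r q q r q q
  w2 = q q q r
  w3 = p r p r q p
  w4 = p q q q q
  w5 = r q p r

w2, w5

w1:
  start at S0
  read 'p': S0 → S2
  read 'r': S2 → S1
  read 'q': S1 → S0
  read 'q': S0 → S2
  read 'r': S2 → S1
  read 'q': S1 → S0
  read 'q': S0 → S2
  end S2, rejected
w2:
  start at S0
  read 'q': S0 → S2
  read 'q': S2 → S0
  read 'q': S0 → S2
  read 'r': S2 → S1
  end S1, accepted
w3:
  start at S0
  read 'p': S0 → S2
  read 'r': S2 → S1
  read 'p': S1 → S2
  read 'r': S2 → S1
  read 'q': S1 → S0
  read 'p': S0 → S2
  end S2, rejected
w4:
  start at S0
  read 'p': S0 → S2
  read 'q': S2 → S0
  read 'q': S0 → S2
  read 'q': S2 → S0
  read 'q': S0 → S2
  end S2, rejected
w5:
  start at S0
  read 'r': S0 → S1
  read 'q': S1 → S0
  read 'p': S0 → S2
  read 'r': S2 → S1
  end S1, accepted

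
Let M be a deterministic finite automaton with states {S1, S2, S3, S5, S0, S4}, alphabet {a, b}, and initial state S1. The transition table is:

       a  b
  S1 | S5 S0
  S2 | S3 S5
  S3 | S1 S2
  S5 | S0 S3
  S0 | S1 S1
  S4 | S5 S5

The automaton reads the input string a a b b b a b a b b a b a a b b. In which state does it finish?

S2

Trace: S1 -a-> S5 -a-> S0 -b-> S1 -b-> S0 -b-> S1 -a-> S5 -b-> S3 -a-> S1 -b-> S0 -b-> S1 -a-> S5 -b-> S3 -a-> S1 -a-> S5 -b-> S3 -b-> S2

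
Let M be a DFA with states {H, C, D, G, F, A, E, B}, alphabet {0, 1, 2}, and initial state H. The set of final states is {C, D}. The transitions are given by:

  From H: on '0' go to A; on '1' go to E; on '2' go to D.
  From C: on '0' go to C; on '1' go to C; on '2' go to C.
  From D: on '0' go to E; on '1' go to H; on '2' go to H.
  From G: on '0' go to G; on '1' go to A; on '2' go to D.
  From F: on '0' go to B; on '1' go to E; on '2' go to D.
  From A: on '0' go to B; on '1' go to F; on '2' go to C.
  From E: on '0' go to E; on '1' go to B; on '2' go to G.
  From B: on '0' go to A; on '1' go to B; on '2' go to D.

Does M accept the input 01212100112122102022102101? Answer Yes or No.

No

Trace: H -0-> A -1-> F -2-> D -1-> H -2-> D -1-> H -0-> A -0-> B -1-> B -1-> B -2-> D -1-> H -2-> D -2-> H -1-> E -0-> E -2-> G -0-> G -2-> D -2-> H -1-> E -0-> E -2-> G -1-> A -0-> B -1-> B
End state B is not accepting.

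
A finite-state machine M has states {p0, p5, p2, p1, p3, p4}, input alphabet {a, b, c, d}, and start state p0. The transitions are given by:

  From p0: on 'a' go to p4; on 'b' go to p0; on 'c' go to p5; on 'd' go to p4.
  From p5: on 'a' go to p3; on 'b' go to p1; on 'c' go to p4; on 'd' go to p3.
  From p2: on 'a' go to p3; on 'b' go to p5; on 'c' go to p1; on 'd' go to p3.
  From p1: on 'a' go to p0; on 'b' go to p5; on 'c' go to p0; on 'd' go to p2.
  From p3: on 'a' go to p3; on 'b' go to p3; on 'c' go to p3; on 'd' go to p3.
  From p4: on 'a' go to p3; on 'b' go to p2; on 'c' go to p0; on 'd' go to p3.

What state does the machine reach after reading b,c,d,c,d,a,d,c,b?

p0 → p0 → p5 → p3 → p3 → p3 → p3 → p3 → p3 → p3

p3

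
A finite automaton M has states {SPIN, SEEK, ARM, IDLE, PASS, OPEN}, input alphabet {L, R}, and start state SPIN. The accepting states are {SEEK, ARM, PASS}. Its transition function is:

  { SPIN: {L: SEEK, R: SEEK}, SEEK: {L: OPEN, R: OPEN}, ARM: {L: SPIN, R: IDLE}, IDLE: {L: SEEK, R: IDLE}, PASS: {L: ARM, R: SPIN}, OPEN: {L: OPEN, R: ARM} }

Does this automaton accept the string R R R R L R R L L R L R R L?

Trace: SPIN -R-> SEEK -R-> OPEN -R-> ARM -R-> IDLE -L-> SEEK -R-> OPEN -R-> ARM -L-> SPIN -L-> SEEK -R-> OPEN -L-> OPEN -R-> ARM -R-> IDLE -L-> SEEK
End state SEEK is accepting.

Yes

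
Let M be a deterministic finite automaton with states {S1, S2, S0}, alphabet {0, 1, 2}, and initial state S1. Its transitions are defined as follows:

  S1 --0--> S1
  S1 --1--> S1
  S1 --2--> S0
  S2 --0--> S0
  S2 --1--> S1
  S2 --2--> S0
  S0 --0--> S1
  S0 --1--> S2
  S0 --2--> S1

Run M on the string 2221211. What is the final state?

S1 → S0 → S1 → S0 → S2 → S0 → S2 → S1

S1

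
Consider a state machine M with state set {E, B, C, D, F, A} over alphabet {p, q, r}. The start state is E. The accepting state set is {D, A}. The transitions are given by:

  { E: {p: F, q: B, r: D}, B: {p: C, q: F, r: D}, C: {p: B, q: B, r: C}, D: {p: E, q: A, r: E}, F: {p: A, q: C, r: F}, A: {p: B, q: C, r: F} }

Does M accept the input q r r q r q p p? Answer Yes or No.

start at E
read 'q': E → B
read 'r': B → D
read 'r': D → E
read 'q': E → B
read 'r': B → D
read 'q': D → A
read 'p': A → B
read 'p': B → C
End state C is not accepting.

No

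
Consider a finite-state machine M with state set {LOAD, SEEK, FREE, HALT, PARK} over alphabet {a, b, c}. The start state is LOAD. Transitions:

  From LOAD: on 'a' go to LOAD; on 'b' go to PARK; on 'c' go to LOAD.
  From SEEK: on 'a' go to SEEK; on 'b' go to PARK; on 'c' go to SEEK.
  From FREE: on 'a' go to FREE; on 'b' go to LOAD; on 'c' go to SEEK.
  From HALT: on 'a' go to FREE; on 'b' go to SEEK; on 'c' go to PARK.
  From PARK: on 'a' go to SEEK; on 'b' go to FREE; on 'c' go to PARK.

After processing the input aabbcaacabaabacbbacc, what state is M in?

start at LOAD
read 'a': LOAD → LOAD
read 'a': LOAD → LOAD
read 'b': LOAD → PARK
read 'b': PARK → FREE
read 'c': FREE → SEEK
read 'a': SEEK → SEEK
read 'a': SEEK → SEEK
read 'c': SEEK → SEEK
read 'a': SEEK → SEEK
read 'b': SEEK → PARK
read 'a': PARK → SEEK
read 'a': SEEK → SEEK
read 'b': SEEK → PARK
read 'a': PARK → SEEK
read 'c': SEEK → SEEK
read 'b': SEEK → PARK
read 'b': PARK → FREE
read 'a': FREE → FREE
read 'c': FREE → SEEK
read 'c': SEEK → SEEK

SEEK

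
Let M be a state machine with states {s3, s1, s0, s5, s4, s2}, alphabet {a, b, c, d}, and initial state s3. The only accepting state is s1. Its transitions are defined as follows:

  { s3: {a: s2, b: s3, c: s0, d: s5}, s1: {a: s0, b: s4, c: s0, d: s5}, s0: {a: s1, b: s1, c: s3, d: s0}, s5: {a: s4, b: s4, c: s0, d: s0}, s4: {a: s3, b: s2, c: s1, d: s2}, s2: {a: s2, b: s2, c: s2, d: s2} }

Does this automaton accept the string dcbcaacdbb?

No

Trace: s3 -d-> s5 -c-> s0 -b-> s1 -c-> s0 -a-> s1 -a-> s0 -c-> s3 -d-> s5 -b-> s4 -b-> s2
End state s2 is not accepting.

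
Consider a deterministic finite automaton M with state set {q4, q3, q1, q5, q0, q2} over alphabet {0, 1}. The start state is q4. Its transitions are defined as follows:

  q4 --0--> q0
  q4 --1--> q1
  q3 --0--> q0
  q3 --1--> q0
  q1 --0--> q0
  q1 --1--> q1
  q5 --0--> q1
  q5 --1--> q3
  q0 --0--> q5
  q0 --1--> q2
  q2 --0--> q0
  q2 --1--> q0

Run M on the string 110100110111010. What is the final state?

q0

start at q4
read '1': q4 → q1
read '1': q1 → q1
read '0': q1 → q0
read '1': q0 → q2
read '0': q2 → q0
read '0': q0 → q5
read '1': q5 → q3
read '1': q3 → q0
read '0': q0 → q5
read '1': q5 → q3
read '1': q3 → q0
read '1': q0 → q2
read '0': q2 → q0
read '1': q0 → q2
read '0': q2 → q0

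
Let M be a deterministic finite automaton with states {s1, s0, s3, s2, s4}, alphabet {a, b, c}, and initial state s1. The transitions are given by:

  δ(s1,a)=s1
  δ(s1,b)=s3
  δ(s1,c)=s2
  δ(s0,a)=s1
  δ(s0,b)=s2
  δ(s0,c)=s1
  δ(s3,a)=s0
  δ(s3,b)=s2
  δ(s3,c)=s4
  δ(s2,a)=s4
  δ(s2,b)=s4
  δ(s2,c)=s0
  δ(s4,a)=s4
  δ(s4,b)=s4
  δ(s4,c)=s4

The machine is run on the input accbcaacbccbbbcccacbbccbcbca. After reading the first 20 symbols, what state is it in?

s1 → s1 → s2 → s0 → s2 → s0 → s1 → s1 → s2 → s4 → s4 → s4 → s4 → s4 → s4 → s4 → s4 → s4 → s4 → s4 → s4
After 20 symbols: s4.

s4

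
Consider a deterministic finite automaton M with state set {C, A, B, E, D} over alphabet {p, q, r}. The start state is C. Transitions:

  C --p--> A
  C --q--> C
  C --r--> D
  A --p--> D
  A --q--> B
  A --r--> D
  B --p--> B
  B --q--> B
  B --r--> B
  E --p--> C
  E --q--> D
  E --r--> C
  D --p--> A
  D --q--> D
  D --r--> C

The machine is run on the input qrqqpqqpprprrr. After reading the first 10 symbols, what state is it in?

Trace: C -q-> C -r-> D -q-> D -q-> D -p-> A -q-> B -q-> B -p-> B -p-> B -r-> B
After 10 symbols: B.

B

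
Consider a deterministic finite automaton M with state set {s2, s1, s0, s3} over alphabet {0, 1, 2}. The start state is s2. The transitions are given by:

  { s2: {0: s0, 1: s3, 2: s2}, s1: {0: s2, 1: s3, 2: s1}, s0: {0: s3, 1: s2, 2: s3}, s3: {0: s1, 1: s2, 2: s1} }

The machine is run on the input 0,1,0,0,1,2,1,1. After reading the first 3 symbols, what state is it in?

s0

s2 → s0 → s2 → s0
After 3 symbols: s0.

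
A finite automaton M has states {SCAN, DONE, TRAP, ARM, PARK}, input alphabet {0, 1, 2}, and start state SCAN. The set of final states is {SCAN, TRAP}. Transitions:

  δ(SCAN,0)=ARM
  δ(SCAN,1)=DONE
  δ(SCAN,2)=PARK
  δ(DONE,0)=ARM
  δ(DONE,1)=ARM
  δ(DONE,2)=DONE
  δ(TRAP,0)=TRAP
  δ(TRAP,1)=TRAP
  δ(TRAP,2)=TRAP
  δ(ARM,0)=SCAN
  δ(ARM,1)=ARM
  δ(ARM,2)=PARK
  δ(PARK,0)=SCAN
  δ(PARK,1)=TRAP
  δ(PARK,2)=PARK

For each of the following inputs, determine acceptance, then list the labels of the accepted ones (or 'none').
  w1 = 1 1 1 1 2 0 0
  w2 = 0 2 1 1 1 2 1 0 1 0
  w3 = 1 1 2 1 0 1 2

w1: SCAN → DONE → ARM → ARM → ARM → PARK → SCAN → ARM  → end ARM, rejected
w2: SCAN → ARM → PARK → TRAP → TRAP → TRAP → TRAP → TRAP → TRAP → TRAP → TRAP  → end TRAP, accepted
w3: SCAN → DONE → ARM → PARK → TRAP → TRAP → TRAP → TRAP  → end TRAP, accepted

w2, w3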